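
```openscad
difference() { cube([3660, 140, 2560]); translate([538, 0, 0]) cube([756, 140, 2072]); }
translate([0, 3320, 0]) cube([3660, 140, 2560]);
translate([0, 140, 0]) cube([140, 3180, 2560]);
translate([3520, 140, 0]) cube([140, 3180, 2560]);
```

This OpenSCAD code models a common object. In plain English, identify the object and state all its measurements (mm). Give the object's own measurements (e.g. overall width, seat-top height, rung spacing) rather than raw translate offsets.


A single room: four walls, each 2560 mm tall and 140 mm thick, enclosing an outside footprint 3660×3460 mm (x × y), no floor or roof. The front and back walls (−y and +y sides) run the full x-width; the side walls fit between their inner faces. A door opening 756 mm wide and 2072 mm tall is cut through the front wall from the floor up, its −x edge 538 mm from the wall's −x end.


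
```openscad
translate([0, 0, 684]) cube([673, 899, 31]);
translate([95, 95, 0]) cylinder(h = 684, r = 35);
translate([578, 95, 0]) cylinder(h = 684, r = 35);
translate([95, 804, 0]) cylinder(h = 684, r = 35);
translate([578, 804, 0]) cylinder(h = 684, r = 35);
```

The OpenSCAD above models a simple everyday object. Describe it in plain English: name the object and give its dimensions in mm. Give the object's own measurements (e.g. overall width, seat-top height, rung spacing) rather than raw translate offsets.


A table: top 673 mm (x) × 899 mm (y), 31 mm thick, upper face at z = 715 mm, on four round legs of 70 mm diameter, each leg's bounding box inset 60 mm from the nearest pair of top edges from z = 0 to the bottom of the top.


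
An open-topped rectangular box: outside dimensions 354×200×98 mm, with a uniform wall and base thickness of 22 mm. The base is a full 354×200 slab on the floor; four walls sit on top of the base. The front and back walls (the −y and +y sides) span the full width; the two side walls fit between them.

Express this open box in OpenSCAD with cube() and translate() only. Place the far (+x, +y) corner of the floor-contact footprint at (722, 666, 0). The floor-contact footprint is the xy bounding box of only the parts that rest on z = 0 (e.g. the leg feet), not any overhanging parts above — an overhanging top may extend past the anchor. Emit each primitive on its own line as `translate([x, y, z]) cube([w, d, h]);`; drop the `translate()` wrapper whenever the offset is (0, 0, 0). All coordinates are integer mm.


translate([368, 466, 0]) cube([354, 200, 22]);
translate([368, 466, 22]) cube([354, 22, 76]);
translate([368, 644, 22]) cube([354, 22, 76]);
translate([368, 488, 22]) cube([22, 156, 76]);
translate([700, 488, 22]) cube([22, 156, 76]);


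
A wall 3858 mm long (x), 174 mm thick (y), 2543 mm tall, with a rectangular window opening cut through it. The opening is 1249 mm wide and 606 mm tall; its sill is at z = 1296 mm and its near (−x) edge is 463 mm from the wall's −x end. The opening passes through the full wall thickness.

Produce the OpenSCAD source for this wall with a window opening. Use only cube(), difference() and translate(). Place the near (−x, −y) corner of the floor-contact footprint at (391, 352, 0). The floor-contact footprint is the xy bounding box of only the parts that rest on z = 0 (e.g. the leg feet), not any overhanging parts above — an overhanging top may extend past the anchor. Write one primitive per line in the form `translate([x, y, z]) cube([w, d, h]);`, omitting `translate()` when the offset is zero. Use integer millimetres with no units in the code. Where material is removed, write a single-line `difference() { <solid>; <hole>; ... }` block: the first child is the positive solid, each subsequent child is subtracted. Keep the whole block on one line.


difference() { translate([391, 352, 0]) cube([3858, 174, 2543]); translate([854, 352, 1296]) cube([1249, 174, 606]); }


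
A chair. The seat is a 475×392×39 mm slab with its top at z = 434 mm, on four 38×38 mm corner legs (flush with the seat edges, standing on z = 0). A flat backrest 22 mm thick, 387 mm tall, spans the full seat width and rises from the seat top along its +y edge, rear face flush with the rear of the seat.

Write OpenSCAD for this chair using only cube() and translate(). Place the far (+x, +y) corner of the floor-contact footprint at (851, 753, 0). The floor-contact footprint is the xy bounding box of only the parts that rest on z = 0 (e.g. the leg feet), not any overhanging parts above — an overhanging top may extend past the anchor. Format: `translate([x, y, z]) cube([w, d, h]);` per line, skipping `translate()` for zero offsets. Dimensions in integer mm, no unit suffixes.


translate([376, 361, 395]) cube([475, 392, 39]);
translate([376, 361, 0]) cube([38, 38, 395]);
translate([813, 361, 0]) cube([38, 38, 395]);
translate([376, 715, 0]) cube([38, 38, 395]);
translate([813, 715, 0]) cube([38, 38, 395]);
translate([376, 731, 434]) cube([475, 22, 387]);


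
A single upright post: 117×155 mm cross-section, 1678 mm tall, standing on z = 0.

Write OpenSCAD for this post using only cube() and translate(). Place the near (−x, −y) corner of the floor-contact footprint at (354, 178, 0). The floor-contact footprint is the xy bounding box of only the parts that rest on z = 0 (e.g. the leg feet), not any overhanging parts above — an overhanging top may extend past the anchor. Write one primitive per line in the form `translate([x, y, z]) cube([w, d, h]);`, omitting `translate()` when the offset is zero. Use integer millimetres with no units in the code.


translate([354, 178, 0]) cube([117, 155, 1678]);


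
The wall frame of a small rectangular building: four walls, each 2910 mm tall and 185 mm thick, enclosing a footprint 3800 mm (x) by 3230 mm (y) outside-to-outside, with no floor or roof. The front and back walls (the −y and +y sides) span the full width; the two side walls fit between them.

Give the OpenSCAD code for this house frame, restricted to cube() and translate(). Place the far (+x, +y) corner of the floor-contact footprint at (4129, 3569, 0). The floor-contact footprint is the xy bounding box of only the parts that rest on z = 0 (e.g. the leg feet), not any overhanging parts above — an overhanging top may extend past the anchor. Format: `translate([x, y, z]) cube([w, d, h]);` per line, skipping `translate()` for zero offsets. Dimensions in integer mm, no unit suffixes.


translate([329, 339, 0]) cube([3800, 185, 2910]);
translate([329, 3384, 0]) cube([3800, 185, 2910]);
translate([329, 524, 0]) cube([185, 2860, 2910]);
translate([3944, 524, 0]) cube([185, 2860, 2910]);


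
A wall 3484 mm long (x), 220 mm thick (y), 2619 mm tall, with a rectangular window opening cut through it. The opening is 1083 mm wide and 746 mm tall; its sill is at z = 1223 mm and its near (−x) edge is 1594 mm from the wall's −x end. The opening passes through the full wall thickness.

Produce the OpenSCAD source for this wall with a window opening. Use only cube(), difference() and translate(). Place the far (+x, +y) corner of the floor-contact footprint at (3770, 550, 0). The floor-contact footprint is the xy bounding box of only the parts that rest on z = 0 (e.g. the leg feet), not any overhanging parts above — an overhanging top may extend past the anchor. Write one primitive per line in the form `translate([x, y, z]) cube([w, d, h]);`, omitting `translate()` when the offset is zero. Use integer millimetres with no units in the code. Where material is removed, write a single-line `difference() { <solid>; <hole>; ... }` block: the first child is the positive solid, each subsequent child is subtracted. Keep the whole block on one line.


difference() { translate([286, 330, 0]) cube([3484, 220, 2619]); translate([1880, 330, 1223]) cube([1083, 220, 746]); }


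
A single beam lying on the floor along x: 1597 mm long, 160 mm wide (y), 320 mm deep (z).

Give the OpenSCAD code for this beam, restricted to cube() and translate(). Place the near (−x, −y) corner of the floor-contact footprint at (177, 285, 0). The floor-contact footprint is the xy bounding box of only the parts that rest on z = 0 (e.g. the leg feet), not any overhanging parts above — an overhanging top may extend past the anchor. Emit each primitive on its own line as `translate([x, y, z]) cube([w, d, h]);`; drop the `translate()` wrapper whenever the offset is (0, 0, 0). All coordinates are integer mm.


translate([177, 285, 0]) cube([1597, 160, 320]);


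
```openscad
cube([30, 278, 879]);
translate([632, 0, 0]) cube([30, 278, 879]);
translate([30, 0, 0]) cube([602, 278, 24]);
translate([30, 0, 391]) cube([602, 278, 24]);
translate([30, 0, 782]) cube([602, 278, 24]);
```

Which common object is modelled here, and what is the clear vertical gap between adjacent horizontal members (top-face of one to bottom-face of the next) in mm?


A bookshelf. The clear shelf gap is 367 mm.

Two tall side panels with 3 horizontal boards between them — a bookshelf. The first two shelf undersides are at z = 0 and z = 391; with shelf thickness 24, the clear gap is 391 − 0 − 24 = 367 mm.


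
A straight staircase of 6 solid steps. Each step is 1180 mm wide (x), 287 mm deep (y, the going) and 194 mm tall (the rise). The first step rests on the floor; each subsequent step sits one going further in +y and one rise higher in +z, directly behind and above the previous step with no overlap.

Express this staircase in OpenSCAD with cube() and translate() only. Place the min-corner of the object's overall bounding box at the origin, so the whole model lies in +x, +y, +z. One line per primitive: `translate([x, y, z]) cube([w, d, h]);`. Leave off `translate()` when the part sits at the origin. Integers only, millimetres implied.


cube([1180, 287, 194]);
translate([0, 287, 194]) cube([1180, 287, 194]);
translate([0, 574, 388]) cube([1180, 287, 194]);
translate([0, 861, 582]) cube([1180, 287, 194]);
translate([0, 1148, 776]) cube([1180, 287, 194]);
translate([0, 1435, 970]) cube([1180, 287, 194]);


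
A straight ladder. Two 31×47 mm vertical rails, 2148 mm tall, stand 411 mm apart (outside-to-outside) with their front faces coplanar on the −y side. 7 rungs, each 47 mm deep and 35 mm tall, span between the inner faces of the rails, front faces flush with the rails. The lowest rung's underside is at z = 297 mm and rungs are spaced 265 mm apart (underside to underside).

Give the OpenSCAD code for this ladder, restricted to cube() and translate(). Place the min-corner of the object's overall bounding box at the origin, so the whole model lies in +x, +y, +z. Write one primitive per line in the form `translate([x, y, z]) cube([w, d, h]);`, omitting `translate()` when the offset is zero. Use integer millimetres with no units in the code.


// rung span = 411 - 2*31 = 349
// rung[k] z = 297 + k*265
cube([31, 47, 2148]);
translate([380, 0, 0]) cube([31, 47, 2148]);
translate([31, 0, 297]) cube([349, 47, 35]);
translate([31, 0, 562]) cube([349, 47, 35]);
translate([31, 0, 827]) cube([349, 47, 35]);
translate([31, 0, 1092]) cube([349, 47, 35]);
translate([31, 0, 1357]) cube([349, 47, 35]);
translate([31, 0, 1622]) cube([349, 47, 35]);
translate([31, 0, 1887]) cube([349, 47, 35]);


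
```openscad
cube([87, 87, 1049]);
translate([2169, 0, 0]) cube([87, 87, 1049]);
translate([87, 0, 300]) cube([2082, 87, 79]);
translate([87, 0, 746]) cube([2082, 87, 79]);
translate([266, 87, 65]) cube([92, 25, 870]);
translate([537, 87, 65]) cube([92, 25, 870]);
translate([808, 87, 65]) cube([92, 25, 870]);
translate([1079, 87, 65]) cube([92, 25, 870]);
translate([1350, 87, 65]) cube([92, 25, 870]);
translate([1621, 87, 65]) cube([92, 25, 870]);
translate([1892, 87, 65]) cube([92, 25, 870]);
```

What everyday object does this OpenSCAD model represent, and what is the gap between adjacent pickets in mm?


A fence section. The picket gap is 179 mm.

Two posts, two rails, 7 pickets — a fence section. Span 2082 mm holds 7 pickets of 92 mm with 8 equal gaps: ⌊(2082 − 7·92) / 8⌋ = 179 mm.


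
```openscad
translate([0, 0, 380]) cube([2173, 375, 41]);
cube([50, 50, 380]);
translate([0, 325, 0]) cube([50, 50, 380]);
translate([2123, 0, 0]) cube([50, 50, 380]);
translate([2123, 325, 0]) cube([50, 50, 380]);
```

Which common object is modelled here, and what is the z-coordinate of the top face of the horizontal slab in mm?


A bench. The seat-top height is 421 mm.

A long slab on four corner posts — a bench. The slab sits at z = 380 with thickness 41, so the top is 380 + 41 = 421 mm.


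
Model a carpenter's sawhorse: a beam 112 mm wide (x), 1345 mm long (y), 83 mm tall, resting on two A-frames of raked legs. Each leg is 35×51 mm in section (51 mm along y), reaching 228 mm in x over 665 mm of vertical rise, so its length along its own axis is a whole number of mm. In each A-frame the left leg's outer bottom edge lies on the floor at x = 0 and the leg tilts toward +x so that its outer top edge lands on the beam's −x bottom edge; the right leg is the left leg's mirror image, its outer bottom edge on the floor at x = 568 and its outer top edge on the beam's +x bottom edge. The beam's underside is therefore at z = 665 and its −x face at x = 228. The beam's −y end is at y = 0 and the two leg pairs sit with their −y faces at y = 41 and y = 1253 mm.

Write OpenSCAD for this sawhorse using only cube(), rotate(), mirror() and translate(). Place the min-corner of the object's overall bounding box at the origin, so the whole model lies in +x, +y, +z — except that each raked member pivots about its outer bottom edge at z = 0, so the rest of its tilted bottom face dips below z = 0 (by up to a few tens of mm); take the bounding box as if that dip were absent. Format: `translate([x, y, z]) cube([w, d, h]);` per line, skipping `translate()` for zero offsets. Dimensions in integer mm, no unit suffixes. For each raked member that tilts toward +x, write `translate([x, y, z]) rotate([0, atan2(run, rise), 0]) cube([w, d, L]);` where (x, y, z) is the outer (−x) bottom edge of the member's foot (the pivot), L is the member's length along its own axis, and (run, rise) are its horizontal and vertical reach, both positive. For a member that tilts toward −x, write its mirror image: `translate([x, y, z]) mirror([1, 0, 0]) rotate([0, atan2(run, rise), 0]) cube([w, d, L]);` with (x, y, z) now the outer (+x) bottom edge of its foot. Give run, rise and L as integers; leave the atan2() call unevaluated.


translate([228, 0, 665]) cube([112, 1345, 83]);
translate([0, 41, 0]) rotate([0, atan2(228, 665), 0]) cube([35, 51, 703]);
translate([568, 41, 0]) mirror([1, 0, 0]) rotate([0, atan2(228, 665), 0]) cube([35, 51, 703]);
translate([0, 1253, 0]) rotate([0, atan2(228, 665), 0]) cube([35, 51, 703]);
translate([568, 1253, 0]) mirror([1, 0, 0]) rotate([0, atan2(228, 665), 0]) cube([35, 51, 703]);


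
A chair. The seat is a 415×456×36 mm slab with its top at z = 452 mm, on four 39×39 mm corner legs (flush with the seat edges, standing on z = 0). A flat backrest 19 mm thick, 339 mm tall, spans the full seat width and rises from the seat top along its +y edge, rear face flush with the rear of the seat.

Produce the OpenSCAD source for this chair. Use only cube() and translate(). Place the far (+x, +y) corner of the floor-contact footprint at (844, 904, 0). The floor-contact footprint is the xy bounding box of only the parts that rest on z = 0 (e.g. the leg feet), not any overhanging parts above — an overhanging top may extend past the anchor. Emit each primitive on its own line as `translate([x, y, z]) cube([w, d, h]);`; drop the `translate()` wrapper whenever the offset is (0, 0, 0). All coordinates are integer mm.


// leg_h = 452 - 36 = 416
translate([429, 448, 416]) cube([415, 456, 36]);
translate([429, 448, 0]) cube([39, 39, 416]);
translate([805, 448, 0]) cube([39, 39, 416]);
translate([429, 865, 0]) cube([39, 39, 416]);
translate([805, 865, 0]) cube([39, 39, 416]);
translate([429, 885, 452]) cube([415, 19, 339]);


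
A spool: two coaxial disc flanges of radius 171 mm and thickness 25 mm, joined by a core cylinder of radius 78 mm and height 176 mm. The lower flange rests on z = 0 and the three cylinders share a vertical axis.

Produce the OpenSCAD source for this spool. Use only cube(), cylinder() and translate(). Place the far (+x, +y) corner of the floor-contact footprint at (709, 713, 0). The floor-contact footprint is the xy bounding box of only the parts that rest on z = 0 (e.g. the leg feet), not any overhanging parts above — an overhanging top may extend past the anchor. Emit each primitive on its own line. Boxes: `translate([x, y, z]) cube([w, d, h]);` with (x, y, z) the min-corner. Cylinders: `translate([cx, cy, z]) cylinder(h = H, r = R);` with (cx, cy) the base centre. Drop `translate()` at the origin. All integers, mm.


translate([538, 542, 0]) cylinder(h = 25, r = 171);
translate([538, 542, 25]) cylinder(h = 176, r = 78);
translate([538, 542, 201]) cylinder(h = 25, r = 171);


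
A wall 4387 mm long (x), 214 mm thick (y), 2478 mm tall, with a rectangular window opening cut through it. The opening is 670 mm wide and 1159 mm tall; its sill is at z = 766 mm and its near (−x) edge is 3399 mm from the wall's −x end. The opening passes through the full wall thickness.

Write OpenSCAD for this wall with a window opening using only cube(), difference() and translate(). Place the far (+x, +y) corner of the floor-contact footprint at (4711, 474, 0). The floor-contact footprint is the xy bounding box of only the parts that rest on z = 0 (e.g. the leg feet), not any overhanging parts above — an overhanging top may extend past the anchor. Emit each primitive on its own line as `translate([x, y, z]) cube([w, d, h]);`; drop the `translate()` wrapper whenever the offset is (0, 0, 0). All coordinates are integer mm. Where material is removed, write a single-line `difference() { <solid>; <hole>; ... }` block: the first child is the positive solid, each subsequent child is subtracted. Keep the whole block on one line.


difference() { translate([324, 260, 0]) cube([4387, 214, 2478]); translate([3723, 260, 766]) cube([670, 214, 1159]); }


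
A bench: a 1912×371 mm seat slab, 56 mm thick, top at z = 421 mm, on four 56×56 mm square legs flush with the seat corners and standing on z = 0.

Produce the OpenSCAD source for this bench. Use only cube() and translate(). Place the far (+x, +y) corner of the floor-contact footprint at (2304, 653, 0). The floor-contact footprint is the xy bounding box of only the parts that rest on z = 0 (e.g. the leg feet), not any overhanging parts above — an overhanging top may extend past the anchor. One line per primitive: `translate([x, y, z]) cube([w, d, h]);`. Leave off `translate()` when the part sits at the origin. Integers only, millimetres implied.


translate([392, 282, 365]) cube([1912, 371, 56]);
translate([392, 282, 0]) cube([56, 56, 365]);
translate([392, 597, 0]) cube([56, 56, 365]);
translate([2248, 282, 0]) cube([56, 56, 365]);
translate([2248, 597, 0]) cube([56, 56, 365]);


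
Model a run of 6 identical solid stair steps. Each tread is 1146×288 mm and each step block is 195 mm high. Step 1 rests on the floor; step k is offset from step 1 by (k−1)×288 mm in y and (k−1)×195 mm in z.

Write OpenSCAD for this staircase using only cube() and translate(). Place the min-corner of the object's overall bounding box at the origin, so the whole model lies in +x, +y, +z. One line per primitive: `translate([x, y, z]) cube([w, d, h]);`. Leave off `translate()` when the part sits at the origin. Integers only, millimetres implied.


cube([1146, 288, 195]);
translate([0, 288, 195]) cube([1146, 288, 195]);
translate([0, 576, 390]) cube([1146, 288, 195]);
translate([0, 864, 585]) cube([1146, 288, 195]);
translate([0, 1152, 780]) cube([1146, 288, 195]);
translate([0, 1440, 975]) cube([1146, 288, 195]);


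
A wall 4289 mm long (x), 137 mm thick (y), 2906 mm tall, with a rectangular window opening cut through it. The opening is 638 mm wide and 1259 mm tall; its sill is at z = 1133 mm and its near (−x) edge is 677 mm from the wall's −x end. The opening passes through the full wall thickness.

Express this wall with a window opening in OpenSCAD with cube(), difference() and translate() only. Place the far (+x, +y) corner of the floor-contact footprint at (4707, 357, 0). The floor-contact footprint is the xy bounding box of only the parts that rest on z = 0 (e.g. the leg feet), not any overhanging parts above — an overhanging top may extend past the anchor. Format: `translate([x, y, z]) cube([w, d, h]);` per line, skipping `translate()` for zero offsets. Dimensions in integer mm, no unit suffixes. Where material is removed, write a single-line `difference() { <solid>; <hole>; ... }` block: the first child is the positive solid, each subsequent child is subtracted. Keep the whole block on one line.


difference() { translate([418, 220, 0]) cube([4289, 137, 2906]); translate([1095, 220, 1133]) cube([638, 137, 1259]); }


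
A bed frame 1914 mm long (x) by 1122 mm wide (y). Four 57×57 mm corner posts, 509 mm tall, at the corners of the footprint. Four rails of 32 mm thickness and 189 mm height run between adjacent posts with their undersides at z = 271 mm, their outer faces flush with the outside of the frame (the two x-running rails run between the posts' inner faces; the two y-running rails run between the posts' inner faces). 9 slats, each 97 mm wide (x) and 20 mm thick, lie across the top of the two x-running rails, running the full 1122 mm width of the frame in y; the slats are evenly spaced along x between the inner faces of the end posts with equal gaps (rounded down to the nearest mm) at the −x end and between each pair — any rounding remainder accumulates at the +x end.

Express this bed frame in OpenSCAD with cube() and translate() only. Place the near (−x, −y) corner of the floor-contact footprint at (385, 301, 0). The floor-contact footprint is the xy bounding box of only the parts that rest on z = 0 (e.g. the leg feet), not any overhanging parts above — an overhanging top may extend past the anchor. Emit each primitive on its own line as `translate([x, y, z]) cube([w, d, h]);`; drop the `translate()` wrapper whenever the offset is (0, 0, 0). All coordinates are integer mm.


// slat z = rail_z + rail_h = 271 + 189 = 460
// slat gap = ⌊(1800 − 9·97) / 10⌋ = 92
translate([385, 301, 0]) cube([57, 57, 509]);
translate([385, 1366, 0]) cube([57, 57, 509]);
translate([2242, 301, 0]) cube([57, 57, 509]);
translate([2242, 1366, 0]) cube([57, 57, 509]);
translate([442, 301, 271]) cube([1800, 32, 189]);
translate([442, 1391, 271]) cube([1800, 32, 189]);
translate([385, 358, 271]) cube([32, 1008, 189]);
translate([2267, 358, 271]) cube([32, 1008, 189]);
translate([534, 301, 460]) cube([97, 1122, 20]);
translate([723, 301, 460]) cube([97, 1122, 20]);
translate([912, 301, 460]) cube([97, 1122, 20]);
translate([1101, 301, 460]) cube([97, 1122, 20]);
translate([1290, 301, 460]) cube([97, 1122, 20]);
translate([1479, 301, 460]) cube([97, 1122, 20]);
translate([1668, 301, 460]) cube([97, 1122, 20]);
translate([1857, 301, 460]) cube([97, 1122, 20]);
translate([2046, 301, 460]) cube([97, 1122, 20]);


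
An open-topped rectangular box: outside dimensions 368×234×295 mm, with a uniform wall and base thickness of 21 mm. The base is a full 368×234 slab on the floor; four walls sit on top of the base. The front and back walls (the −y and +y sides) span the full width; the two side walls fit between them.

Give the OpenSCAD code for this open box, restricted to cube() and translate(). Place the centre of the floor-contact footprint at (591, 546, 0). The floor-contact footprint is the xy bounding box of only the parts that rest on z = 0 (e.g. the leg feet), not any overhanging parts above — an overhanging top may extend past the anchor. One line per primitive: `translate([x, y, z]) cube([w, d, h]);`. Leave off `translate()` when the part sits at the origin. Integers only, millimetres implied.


translate([407, 429, 0]) cube([368, 234, 21]);
translate([407, 429, 21]) cube([368, 21, 274]);
translate([407, 642, 21]) cube([368, 21, 274]);
translate([407, 450, 21]) cube([21, 192, 274]);
translate([754, 450, 21]) cube([21, 192, 274]);


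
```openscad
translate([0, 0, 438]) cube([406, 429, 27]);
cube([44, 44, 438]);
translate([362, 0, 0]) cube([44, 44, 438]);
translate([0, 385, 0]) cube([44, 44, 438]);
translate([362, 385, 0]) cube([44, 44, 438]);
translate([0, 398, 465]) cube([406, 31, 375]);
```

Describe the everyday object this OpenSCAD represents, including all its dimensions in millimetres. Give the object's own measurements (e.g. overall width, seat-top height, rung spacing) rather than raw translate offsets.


A chair. The seat is a 406×429×27 mm slab with its top at z = 465 mm, on four 44×44 mm corner legs (flush with the seat edges, standing on z = 0). A flat backrest 31 mm thick, 375 mm tall, spans the full seat width and rises from the seat top along its +y edge, rear face flush with the rear of the seat.


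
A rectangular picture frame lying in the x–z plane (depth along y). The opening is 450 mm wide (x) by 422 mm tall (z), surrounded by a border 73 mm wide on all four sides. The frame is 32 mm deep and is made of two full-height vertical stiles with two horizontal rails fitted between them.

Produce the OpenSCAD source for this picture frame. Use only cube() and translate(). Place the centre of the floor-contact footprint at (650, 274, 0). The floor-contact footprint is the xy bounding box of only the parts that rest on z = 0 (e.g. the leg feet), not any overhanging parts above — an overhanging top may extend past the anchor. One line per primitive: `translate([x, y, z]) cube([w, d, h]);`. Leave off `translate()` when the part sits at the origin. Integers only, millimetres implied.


translate([352, 258, 0]) cube([73, 32, 568]);
translate([875, 258, 0]) cube([73, 32, 568]);
translate([425, 258, 0]) cube([450, 32, 73]);
translate([425, 258, 495]) cube([450, 32, 73]);


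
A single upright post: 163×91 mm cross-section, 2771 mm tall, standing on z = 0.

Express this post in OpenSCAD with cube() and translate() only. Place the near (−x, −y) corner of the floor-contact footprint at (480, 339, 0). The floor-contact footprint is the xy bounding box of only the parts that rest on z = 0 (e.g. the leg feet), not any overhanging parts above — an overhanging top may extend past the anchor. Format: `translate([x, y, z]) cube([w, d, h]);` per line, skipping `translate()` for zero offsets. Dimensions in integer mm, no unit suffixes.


translate([480, 339, 0]) cube([163, 91, 2771]);


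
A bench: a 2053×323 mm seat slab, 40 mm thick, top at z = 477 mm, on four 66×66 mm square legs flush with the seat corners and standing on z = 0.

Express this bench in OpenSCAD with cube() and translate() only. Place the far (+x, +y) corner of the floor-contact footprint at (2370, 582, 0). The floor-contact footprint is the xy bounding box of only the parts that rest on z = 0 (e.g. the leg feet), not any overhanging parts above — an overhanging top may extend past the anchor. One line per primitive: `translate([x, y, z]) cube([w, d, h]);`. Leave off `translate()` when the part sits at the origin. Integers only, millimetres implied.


translate([317, 259, 437]) cube([2053, 323, 40]);
translate([317, 259, 0]) cube([66, 66, 437]);
translate([317, 516, 0]) cube([66, 66, 437]);
translate([2304, 259, 0]) cube([66, 66, 437]);
translate([2304, 516, 0]) cube([66, 66, 437]);


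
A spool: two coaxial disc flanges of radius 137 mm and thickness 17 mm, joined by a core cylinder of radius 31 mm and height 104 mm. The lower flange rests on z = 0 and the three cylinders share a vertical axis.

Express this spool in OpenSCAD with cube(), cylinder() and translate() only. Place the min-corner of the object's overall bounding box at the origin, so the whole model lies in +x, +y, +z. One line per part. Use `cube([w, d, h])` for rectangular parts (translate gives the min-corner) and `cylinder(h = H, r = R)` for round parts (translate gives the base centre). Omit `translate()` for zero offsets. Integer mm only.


translate([137, 137, 0]) cylinder(h = 17, r = 137);
translate([137, 137, 17]) cylinder(h = 104, r = 31);
translate([137, 137, 121]) cylinder(h = 17, r = 137);


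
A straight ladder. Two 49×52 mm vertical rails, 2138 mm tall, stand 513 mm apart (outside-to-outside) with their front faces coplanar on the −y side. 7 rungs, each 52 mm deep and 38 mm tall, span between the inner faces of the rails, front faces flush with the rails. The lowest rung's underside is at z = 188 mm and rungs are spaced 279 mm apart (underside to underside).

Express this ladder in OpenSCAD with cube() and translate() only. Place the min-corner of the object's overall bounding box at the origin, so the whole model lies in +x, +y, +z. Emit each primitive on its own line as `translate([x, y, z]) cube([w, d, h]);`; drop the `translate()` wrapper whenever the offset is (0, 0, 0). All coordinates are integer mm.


// rung span = 513 - 2*49 = 415
// rung[k] z = 188 + k*279
cube([49, 52, 2138]);
translate([464, 0, 0]) cube([49, 52, 2138]);
translate([49, 0, 188]) cube([415, 52, 38]);
translate([49, 0, 467]) cube([415, 52, 38]);
translate([49, 0, 746]) cube([415, 52, 38]);
translate([49, 0, 1025]) cube([415, 52, 38]);
translate([49, 0, 1304]) cube([415, 52, 38]);
translate([49, 0, 1583]) cube([415, 52, 38]);
translate([49, 0, 1862]) cube([415, 52, 38]);


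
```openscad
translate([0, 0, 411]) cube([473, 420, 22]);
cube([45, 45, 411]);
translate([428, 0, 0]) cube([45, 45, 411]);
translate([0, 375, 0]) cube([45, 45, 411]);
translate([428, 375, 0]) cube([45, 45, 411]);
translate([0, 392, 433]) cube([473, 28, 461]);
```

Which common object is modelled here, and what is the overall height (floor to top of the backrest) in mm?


A chair. The overall height is 894 mm.

A slab on four corner posts with a tall panel at the back — a chair. The seat slab sits at z = 411 with thickness 22, and the 461 mm backrest starts at the seat top, so the overall height is 411 + 22 + 461 = 894 mm.


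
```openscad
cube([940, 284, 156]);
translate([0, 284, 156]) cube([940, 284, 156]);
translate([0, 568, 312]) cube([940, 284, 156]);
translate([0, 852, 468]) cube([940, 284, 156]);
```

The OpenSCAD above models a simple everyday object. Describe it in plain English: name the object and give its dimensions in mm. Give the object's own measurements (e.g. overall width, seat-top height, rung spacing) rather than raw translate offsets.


A straight staircase of 4 solid steps. Each step is 940 mm wide (x), 284 mm deep (y, the going) and 156 mm tall (the rise). The first step rests on the floor; each subsequent step sits one going further in +y and one rise higher in +z, directly behind and above the previous step with no overlap.


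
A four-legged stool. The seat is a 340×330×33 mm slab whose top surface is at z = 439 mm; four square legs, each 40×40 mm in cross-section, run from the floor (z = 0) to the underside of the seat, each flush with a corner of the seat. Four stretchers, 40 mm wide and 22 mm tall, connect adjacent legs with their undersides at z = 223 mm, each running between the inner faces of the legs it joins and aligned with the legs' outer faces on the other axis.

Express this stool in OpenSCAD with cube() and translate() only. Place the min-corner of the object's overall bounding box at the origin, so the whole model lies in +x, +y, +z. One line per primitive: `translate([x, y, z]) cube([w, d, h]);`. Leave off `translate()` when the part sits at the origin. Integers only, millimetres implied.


// leg_h = 439 - 33 = 406
// stretcher span = 340 - 2*40 = 260
translate([0, 0, 406]) cube([340, 330, 33]);
cube([40, 40, 406]);
translate([300, 0, 0]) cube([40, 40, 406]);
translate([0, 290, 0]) cube([40, 40, 406]);
translate([300, 290, 0]) cube([40, 40, 406]);
translate([40, 0, 223]) cube([260, 40, 22]);
translate([40, 290, 223]) cube([260, 40, 22]);
translate([0, 40, 223]) cube([40, 250, 22]);
translate([300, 40, 223]) cube([40, 250, 22]);


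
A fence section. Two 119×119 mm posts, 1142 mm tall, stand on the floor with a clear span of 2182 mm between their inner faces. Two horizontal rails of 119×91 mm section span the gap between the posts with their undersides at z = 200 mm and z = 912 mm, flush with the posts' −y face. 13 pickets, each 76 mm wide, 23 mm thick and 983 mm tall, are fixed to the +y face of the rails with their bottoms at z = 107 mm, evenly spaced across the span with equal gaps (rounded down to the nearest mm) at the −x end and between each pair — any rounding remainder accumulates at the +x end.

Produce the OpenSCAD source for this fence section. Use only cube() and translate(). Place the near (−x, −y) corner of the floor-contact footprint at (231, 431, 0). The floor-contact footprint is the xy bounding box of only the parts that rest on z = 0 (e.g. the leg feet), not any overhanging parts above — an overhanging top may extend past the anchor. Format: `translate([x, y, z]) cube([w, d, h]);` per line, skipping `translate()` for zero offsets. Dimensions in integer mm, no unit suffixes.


translate([231, 431, 0]) cube([119, 119, 1142]);
translate([2532, 431, 0]) cube([119, 119, 1142]);
translate([350, 431, 200]) cube([2182, 119, 91]);
translate([350, 431, 912]) cube([2182, 119, 91]);
translate([435, 550, 107]) cube([76, 23, 983]);
translate([596, 550, 107]) cube([76, 23, 983]);
translate([757, 550, 107]) cube([76, 23, 983]);
translate([918, 550, 107]) cube([76, 23, 983]);
translate([1079, 550, 107]) cube([76, 23, 983]);
translate([1240, 550, 107]) cube([76, 23, 983]);
translate([1401, 550, 107]) cube([76, 23, 983]);
translate([1562, 550, 107]) cube([76, 23, 983]);
translate([1723, 550, 107]) cube([76, 23, 983]);
translate([1884, 550, 107]) cube([76, 23, 983]);
translate([2045, 550, 107]) cube([76, 23, 983]);
translate([2206, 550, 107]) cube([76, 23, 983]);
translate([2367, 550, 107]) cube([76, 23, 983]);


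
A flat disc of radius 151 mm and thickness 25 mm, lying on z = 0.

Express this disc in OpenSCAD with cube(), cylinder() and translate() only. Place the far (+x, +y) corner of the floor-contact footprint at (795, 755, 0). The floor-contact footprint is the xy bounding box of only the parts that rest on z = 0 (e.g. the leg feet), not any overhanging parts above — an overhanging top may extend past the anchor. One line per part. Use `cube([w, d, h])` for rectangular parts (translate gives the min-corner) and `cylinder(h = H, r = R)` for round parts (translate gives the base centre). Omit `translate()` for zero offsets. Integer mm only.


translate([644, 604, 0]) cylinder(h = 25, r = 151);


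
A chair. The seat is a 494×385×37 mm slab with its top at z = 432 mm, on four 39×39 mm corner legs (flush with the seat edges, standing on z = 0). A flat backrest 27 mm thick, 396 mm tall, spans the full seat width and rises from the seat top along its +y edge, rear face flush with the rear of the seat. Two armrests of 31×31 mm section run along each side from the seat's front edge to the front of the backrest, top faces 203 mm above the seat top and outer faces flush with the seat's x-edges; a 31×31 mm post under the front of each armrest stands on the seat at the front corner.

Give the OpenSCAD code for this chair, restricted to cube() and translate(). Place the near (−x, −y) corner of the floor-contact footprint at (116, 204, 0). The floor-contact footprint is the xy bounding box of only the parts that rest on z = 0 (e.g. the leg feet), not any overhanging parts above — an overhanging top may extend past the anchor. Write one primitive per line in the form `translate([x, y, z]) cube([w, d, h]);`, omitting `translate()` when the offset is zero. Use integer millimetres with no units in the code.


// leg_h = 432 - 37 = 395
// arm post h = 203 - 31 = 172
translate([116, 204, 395]) cube([494, 385, 37]);
translate([116, 204, 0]) cube([39, 39, 395]);
translate([571, 204, 0]) cube([39, 39, 395]);
translate([116, 550, 0]) cube([39, 39, 395]);
translate([571, 550, 0]) cube([39, 39, 395]);
translate([116, 562, 432]) cube([494, 27, 396]);
translate([116, 204, 604]) cube([31, 358, 31]);
translate([579, 204, 604]) cube([31, 358, 31]);
translate([116, 204, 432]) cube([31, 31, 172]);
translate([579, 204, 432]) cube([31, 31, 172]);


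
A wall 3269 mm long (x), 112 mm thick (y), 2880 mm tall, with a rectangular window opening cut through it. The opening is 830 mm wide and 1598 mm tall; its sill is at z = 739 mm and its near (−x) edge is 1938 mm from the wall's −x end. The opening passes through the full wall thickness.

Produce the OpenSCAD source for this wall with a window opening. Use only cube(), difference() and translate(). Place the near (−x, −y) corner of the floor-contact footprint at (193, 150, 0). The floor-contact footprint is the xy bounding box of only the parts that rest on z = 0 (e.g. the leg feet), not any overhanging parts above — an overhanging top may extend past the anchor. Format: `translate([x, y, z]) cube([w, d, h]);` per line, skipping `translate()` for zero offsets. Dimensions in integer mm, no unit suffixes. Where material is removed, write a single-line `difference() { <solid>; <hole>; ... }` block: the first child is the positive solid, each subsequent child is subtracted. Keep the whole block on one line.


difference() { translate([193, 150, 0]) cube([3269, 112, 2880]); translate([2131, 150, 739]) cube([830, 112, 1598]); }


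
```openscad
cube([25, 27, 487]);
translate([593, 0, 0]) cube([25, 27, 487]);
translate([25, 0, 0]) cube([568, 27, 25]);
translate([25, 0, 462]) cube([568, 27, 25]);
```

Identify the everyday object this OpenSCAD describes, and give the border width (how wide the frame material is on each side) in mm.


A picture frame. The border width is 25 mm.

Four thin pieces enclosing a rectangular opening — a picture frame. The two full-height stiles are 487 mm tall; the top rail sits at z = 462 and is 25 mm tall, so the border above the opening is 487 − 462 = 25 mm, matching the stile x-width.


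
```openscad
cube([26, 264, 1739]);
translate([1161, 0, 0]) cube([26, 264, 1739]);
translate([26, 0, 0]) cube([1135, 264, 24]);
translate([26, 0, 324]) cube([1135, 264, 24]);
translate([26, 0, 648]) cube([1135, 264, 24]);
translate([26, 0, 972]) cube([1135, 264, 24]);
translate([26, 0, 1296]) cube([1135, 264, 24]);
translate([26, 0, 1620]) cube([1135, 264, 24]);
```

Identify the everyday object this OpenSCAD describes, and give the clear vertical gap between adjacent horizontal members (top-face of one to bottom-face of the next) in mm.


A bookshelf. The clear shelf gap is 300 mm.

Two tall side panels with 6 horizontal boards between them — a bookshelf. The first two shelf undersides are at z = 0 and z = 324; with shelf thickness 24, the clear gap is 324 − 0 − 24 = 300 mm.


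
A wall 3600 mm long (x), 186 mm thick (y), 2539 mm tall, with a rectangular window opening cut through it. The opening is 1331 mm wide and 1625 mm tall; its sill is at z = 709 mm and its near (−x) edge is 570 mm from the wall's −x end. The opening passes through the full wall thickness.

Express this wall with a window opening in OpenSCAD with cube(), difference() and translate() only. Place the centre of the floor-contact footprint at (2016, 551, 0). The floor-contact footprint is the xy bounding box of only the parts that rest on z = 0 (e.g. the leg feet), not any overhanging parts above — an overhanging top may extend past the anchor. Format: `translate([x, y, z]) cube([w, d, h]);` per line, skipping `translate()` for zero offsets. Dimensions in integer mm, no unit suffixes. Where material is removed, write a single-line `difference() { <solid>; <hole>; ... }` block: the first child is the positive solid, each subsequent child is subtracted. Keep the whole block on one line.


difference() { translate([216, 458, 0]) cube([3600, 186, 2539]); translate([786, 458, 709]) cube([1331, 186, 1625]); }


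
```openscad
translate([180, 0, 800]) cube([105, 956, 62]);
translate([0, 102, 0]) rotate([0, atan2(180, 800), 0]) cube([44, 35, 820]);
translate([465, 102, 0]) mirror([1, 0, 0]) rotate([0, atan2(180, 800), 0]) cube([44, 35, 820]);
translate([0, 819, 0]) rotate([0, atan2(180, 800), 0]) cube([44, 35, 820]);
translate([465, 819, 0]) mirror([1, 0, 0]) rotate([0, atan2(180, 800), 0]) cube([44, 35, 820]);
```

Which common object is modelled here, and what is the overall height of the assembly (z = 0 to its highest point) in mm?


A sawhorse. The overall height is 862 mm.

A beam across two mirrored pairs of raked legs — a sawhorse. The beam's underside is at z = 800 (matching the legs' vertical rise in atan2(180, 800)) and the beam is 62 mm tall, so its top is at 800 + 62 = 862 mm. The raked legs top out at the beam's underside, so that is the highest point.
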